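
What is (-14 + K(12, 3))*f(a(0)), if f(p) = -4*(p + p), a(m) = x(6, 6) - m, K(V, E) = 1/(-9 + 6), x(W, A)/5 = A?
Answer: 3440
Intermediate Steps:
x(W, A) = 5*A
K(V, E) = -⅓ (K(V, E) = 1/(-3) = -⅓)
a(m) = 30 - m (a(m) = 5*6 - m = 30 - m)
f(p) = -8*p
(-14 + K(12, 3))*f(a(0)) = (-14 - ⅓)*(-8*(30 - 1*0)) = -(-344)*(30 + 0)/3 = -(-344)*30/3 = -43/3*(-240) = 3440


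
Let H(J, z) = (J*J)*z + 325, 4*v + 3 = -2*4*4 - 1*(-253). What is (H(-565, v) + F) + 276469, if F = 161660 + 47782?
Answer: 35767997/2 ≈ 1.7884e+7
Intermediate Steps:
F = 209442
v = 109/2 (v = -3/4 + (-2*4*4 - 1*(-253))/4 = -3/4 + (-8*4 + 253)/4 = -3/4 + (-32 + 253)/4 = -3/4 + (1/4)*221 = -3/4 + 221/4 = 109/2 ≈ 54.500)
H(J, z) = 325 + z*J**2 (H(J, z) = J**2*z + 325 = z*J**2 + 325 = 325 + z*J**2)
(H(-565, v) + F) + 276469 = ((325 + (109/2)*(-565)**2) + 209442) + 276469 = ((325 + (109/2)*319225) + 209442) + 276469 = ((325 + 34795525/2) + 209442) + 276469 = (34796175/2 + 209442) + 276469 = 35215059/2 + 276469 = 35767997/2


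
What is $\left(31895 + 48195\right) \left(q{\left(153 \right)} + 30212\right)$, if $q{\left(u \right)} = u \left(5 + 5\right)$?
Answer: $2542216780$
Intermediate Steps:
$q{\left(u \right)} = 10 u$ ($q{\left(u \right)} = u 10 = 10 u$)
$\left(31895 + 48195\right) \left(q{\left(153 \right)} + 30212\right) = \left(31895 + 48195\right) \left(10 \cdot 153 + 30212\right) = 80090 \left(1530 + 30212\right) = 80090 \cdot 31742 = 2542216780$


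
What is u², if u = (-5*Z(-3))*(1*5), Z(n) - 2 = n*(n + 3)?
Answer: 2500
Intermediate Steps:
Z(n) = 2 + n*(3 + n) (Z(n) = 2 + n*(n + 3) = 2 + n*(3 + n))
u = -50 (u = (-5*(2 + (-3)² + 3*(-3)))*(1*5) = -5*(2 + 9 - 9)*5 = -5*2*5 = -10*5 = -50)
u² = (-50)² = 2500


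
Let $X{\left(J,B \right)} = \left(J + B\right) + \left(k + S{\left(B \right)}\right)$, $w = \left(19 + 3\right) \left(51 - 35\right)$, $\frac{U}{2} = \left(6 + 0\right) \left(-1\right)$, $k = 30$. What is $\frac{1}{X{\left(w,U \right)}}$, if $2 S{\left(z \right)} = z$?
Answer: $\frac{1}{364} \approx 0.0027473$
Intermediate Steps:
$S{\left(z \right)} = \frac{z}{2}$
$U = -12$ ($U = 2 \left(6 + 0\right) \left(-1\right) = 2 \cdot 6 \left(-1\right) = 2 \left(-6\right) = -12$)
$w = 352$ ($w = 22 \cdot 16 = 352$)
$X{\left(J,B \right)} = 30 + J + \frac{3 B}{2}$ ($X{\left(J,B \right)} = \left(J + B\right) + \left(30 + \frac{B}{2}\right) = \left(B + J\right) + \left(30 + \frac{B}{2}\right) = 30 + J + \frac{3 B}{2}$)
$\frac{1}{X{\left(w,U \right)}} = \frac{1}{30 + 352 + \frac{3}{2} \left(-12\right)} = \frac{1}{30 + 352 - 18} = \frac{1}{364}$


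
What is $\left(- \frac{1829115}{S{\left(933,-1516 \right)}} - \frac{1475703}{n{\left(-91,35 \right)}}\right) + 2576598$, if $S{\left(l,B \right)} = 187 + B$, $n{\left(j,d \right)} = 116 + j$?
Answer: $\frac{27897329046}{11075} \approx 2.5189 \cdot 10^{6}$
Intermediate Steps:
$\left(- \frac{1829115}{S{\left(933,-1516 \right)}} - \frac{1475703}{n{\left(-91,35 \right)}}\right) + 2576598 = \left(- \frac{1829115}{187 - 1516} - \frac{1475703}{116 - 91}\right) + 2576598 = \left(- \frac{1829115}{-1329} - \frac{1475703}{25}\right) + 2576598 = \left(\left(-1829115\right) \left(- \frac{1}{1329}\right) - \frac{1475703}{25}\right) + 2576598 = \left(\frac{609705}{443} - \frac{1475703}{25}\right) + 2576598 = - \frac{638493804}{11075} + 2576598 = \frac{27897329046}{11075}$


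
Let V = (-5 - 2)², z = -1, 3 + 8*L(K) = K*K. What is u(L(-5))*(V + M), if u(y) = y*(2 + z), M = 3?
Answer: 143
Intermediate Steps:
L(K) = -3/8 + K²/8 (L(K) = -3/8 + (K*K)/8 = -3/8 + K²/8)
u(y) = y (u(y) = y*(2 - 1) = y*1 = y)
V = 49 (V = (-7)² = 49)
u(L(-5))*(V + M) = (-3/8 + (⅛)*(-5)²)*(49 + 3) = (-3/8 + (⅛)*25)*52 = (-3/8 + 25/8)*52 = (11/4)*52 = 143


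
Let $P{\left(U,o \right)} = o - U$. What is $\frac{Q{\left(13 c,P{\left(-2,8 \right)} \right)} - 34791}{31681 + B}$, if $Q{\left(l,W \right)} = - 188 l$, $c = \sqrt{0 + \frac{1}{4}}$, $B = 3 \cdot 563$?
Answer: $- \frac{36013}{33370} \approx -1.0792$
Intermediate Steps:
$B = 1689$
$c = \frac{1}{2}$ ($c = \sqrt{0 + \frac{1}{4}} = \sqrt{\frac{1}{4}} = \frac{1}{2} \approx 0.5$)
$\frac{Q{\left(13 c,P{\left(-2,8 \right)} \right)} - 34791}{31681 + B} = \frac{- 188 \cdot 13 \cdot \frac{1}{2} - 34791}{31681 + 1689} = \frac{\left(-188\right) \frac{13}{2} - 34791}{33370} = \left(-1222 - 34791\right) \frac{1}{33370} = \left(-36013\right) \frac{1}{33370} = - \frac{36013}{33370}$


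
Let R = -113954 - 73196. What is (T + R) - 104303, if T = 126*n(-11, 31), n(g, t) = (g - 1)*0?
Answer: -291453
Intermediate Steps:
n(g, t) = 0 (n(g, t) = (-1 + g)*0 = 0)
T = 0 (T = 126*0 = 0)
R = -187150
(T + R) - 104303 = (0 - 187150) - 104303 = -187150 - 104303 = -291453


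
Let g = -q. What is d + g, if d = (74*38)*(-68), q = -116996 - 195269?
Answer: 121049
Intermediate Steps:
q = -312265
g = 312265 (g = -1*(-312265) = 312265)
d = -191216 (d = 2812*(-68) = -191216)
d + g = -191216 + 312265 = 121049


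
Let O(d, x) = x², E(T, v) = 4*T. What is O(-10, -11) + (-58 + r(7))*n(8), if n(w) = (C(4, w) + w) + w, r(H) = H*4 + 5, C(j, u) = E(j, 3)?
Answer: -679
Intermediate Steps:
C(j, u) = 4*j
r(H) = 5 + 4*H (r(H) = 4*H + 5 = 5 + 4*H)
n(w) = 16 + 2*w (n(w) = (4*4 + w) + w = (16 + w) + w = 16 + 2*w)
O(-10, -11) + (-58 + r(7))*n(8) = (-11)² + (-58 + (5 + 4*7))*(16 + 2*8) = 121 + (-58 + (5 + 28))*(16 + 16) = 121 + (-58 + 33)*32 = 121 - 25*32 = 121 - 800 = -679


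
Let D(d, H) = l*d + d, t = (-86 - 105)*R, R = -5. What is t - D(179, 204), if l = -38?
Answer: 7578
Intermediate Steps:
t = 955 (t = (-86 - 105)*(-5) = -191*(-5) = 955)
D(d, H) = -37*d (D(d, H) = -38*d + d = -37*d)
t - D(179, 204) = 955 - (-37)*179 = 955 - 1*(-6623) = 955 + 6623 = 7578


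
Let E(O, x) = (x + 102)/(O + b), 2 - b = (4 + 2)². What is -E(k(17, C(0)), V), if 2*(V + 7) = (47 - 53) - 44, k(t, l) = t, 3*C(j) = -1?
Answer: 70/17 ≈ 4.1176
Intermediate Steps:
C(j) = -⅓ (C(j) = (⅓)*(-1) = -⅓)
b = -34 (b = 2 - (4 + 2)² = 2 - 1*6² = 2 - 1*36 = 2 - 36 = -34)
V = -32 (V = -7 + ((47 - 53) - 44)/2 = -7 + (-6 - 44)/2 = -7 + (½)*(-50) = -7 - 25 = -32)
E(O, x) = (102 + x)/(-34 + O) (E(O, x) = (x + 102)/(O - 34) = (102 + x)/(-34 + O))
-E(k(17, C(0)), V) = -(102 - 32)/(-34 + 17) = -70/(-17) = -(-1)*70/17 = -1*(-70/17) = 70/17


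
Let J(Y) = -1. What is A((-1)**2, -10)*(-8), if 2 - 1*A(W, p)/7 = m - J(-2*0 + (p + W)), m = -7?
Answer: -448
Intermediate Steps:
A(W, p) = 56 (A(W, p) = 14 - 7*(-7 - 1*(-1)) = 14 - 7*(-7 + 1) = 14 - 7*(-6) = 14 + 42 = 56)
A((-1)**2, -10)*(-8) = 56*(-8) = -448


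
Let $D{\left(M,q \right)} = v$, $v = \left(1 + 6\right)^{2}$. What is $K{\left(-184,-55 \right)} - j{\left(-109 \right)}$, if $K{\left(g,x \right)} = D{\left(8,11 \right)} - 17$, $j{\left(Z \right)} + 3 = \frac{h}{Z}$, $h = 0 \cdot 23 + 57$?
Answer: $\frac{3872}{109} \approx 35.523$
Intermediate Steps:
$v = 49$ ($v = 7^{2} = 49$)
$h = 57$ ($h = 0 + 57 = 57$)
$D{\left(M,q \right)} = 49$
$j{\left(Z \right)} = -3 + \frac{57}{Z}$
$K{\left(g,x \right)} = 32$ ($K{\left(g,x \right)} = 49 - 17 = 32$)
$K{\left(-184,-55 \right)} - j{\left(-109 \right)} = 32 - \left(-3 + \frac{57}{-109}\right) = 32 - \left(-3 + 57 \left(- \frac{1}{109}\right)\right) = 32 - \left(-3 - \frac{57}{109}\right) = 32 - - \frac{384}{109} = 32 + \frac{384}{109} = \frac{3872}{109}$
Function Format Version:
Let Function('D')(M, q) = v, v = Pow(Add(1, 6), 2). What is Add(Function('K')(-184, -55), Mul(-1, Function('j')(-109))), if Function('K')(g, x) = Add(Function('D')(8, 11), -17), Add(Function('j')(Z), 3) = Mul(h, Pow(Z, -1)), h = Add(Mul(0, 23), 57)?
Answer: Rational(3872, 109) ≈ 35.523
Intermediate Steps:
v = 49 (v = Pow(7, 2) = 49)
h = 57 (h = Add(0, 57) = 57)
Function('D')(M, q) = 49
Function('j')(Z) = Add(-3, Mul(57, Pow(Z, -1)))
Function('K')(g, x) = 32 (Function('K')(g, x) = Add(49, -17) = 32)
Add(Function('K')(-184, -55), Mul(-1, Function('j')(-109))) = Add(32, Mul(-1, Add(-3, Mul(57, Pow(-109, -1))))) = Add(32, Mul(-1, Add(-3, Mul(57, Rational(-1, 109))))) = Add(32, Mul(-1, Add(-3, Rational(-57, 109)))) = Add(32, Mul(-1, Rational(-384, 109))) = Add(32, Rational(384, 109)) = Rational(3872, 109)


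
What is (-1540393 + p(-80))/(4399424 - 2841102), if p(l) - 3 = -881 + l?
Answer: -1541351/1558322 ≈ -0.98911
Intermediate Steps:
p(l) = -878 + l (p(l) = 3 + (-881 + l) = -878 + l)
(-1540393 + p(-80))/(4399424 - 2841102) = (-1540393 + (-878 - 80))/(4399424 - 2841102) = (-1540393 - 958)/1558322 = -1541351*1/1558322 = -1541351/1558322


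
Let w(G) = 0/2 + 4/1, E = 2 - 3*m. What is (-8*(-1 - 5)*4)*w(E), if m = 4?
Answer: 768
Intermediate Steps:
E = -10 (E = 2 - 3*4 = 2 - 12 = -10)
w(G) = 4 (w(G) = 0*(1/2) + 4*1 = 0 + 4 = 4)
(-8*(-1 - 5)*4)*w(E) = -8*(-1 - 5)*4*4 = -(-48)*4*4 = -8*(-24)*4 = 192*4 = 768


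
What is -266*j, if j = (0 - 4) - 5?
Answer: 2394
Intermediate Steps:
j = -9 (j = -4 - 5 = -9)
-266*j = -266*(-9) = 2394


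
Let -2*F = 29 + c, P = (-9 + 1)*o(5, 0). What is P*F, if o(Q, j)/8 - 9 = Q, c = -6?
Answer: 10304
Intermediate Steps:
o(Q, j) = 72 + 8*Q
P = -896 (P = (-9 + 1)*(72 + 8*5) = -8*(72 + 40) = -8*112 = -896)
F = -23/2 (F = -(29 - 6)/2 = -½*23 = -23/2 ≈ -11.500)
P*F = -896*(-23/2) = 10304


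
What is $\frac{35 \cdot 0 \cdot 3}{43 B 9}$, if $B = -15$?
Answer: $0$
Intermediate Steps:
$\frac{35 \cdot 0 \cdot 3}{43 B 9} = \frac{35 \cdot 0 \cdot 3}{43 \left(-15\right) 9} = \frac{0 \cdot 3}{\left(-645\right) 9} = \frac{0}{-5805} = 0 \left(- \frac{1}{5805}\right) = 0$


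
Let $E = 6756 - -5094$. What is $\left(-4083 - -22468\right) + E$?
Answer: $30235$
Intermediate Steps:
$E = 11850$ ($E = 6756 + 5094 = 11850$)
$\left(-4083 - -22468\right) + E = \left(-4083 - -22468\right) + 11850 = \left(-4083 + 22468\right) + 11850 = 18385 + 11850 = 30235$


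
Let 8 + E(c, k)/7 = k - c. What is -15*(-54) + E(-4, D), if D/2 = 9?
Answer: 908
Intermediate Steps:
D = 18 (D = 2*9 = 18)
E(c, k) = -56 - 7*c + 7*k (E(c, k) = -56 + 7*(k - c) = -56 + (-7*c + 7*k) = -56 - 7*c + 7*k)
-15*(-54) + E(-4, D) = -15*(-54) + (-56 - 7*(-4) + 7*18) = 810 + (-56 + 28 + 126) = 810 + 98 = 908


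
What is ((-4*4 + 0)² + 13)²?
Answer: 72361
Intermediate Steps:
((-4*4 + 0)² + 13)² = ((-16 + 0)² + 13)² = ((-16)² + 13)² = (256 + 13)² = 269² = 72361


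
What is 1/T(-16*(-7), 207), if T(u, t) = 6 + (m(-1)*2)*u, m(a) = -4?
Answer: -1/890 ≈ -0.0011236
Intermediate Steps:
T(u, t) = 6 - 8*u (T(u, t) = 6 + (-4*2)*u = 6 - 8*u)
1/T(-16*(-7), 207) = 1/(6 - (-128)*(-7)) = 1/(6 - 8*112) = 1/(6 - 896) = 1/(-890) = -1/890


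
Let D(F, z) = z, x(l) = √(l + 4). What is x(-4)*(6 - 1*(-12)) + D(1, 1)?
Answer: 1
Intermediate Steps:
x(l) = √(4 + l)
x(-4)*(6 - 1*(-12)) + D(1, 1) = √(4 - 4)*(6 - 1*(-12)) + 1 = √0*(6 + 12) + 1 = 0*18 + 1 = 0 + 1 = 1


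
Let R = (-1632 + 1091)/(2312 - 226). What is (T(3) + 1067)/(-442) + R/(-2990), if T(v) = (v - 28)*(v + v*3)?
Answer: -183986433/106031380 ≈ -1.7352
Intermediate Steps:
T(v) = 4*v*(-28 + v) (T(v) = (-28 + v)*(v + 3*v) = (-28 + v)*(4*v) = 4*v*(-28 + v))
R = -541/2086 ≈ -0.25935
(T(3) + 1067)/(-442) + R/(-2990) = (4*3*(-28 + 3) + 1067)/(-442) - 541/2086/(-2990) = (4*3*(-25) + 1067)*(-1/442) - 541/2086*(-1/2990) = (-300 + 1067)*(-1/442) + 541/6237140 = 767*(-1/442) + 541/6237140 = -59/34 + 541/6237140 = -183986433/106031380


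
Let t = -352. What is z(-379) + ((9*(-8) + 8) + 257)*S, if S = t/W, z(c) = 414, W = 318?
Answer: 31858/159 ≈ 200.36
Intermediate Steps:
S = -176/159 (S = -352/318 = -352*1/318 = -176/159 ≈ -1.1069)
z(-379) + ((9*(-8) + 8) + 257)*S = 414 + ((9*(-8) + 8) + 257)*(-176/159) = 414 + ((-72 + 8) + 257)*(-176/159) = 414 + (-64 + 257)*(-176/159) = 414 + 193*(-176/159) = 414 - 33968/159 = 31858/159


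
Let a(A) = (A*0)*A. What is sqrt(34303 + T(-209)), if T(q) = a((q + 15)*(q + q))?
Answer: sqrt(34303) ≈ 185.21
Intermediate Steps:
a(A) = 0 (a(A) = 0*A = 0)
T(q) = 0
sqrt(34303 + T(-209)) = sqrt(34303 + 0) = sqrt(34303)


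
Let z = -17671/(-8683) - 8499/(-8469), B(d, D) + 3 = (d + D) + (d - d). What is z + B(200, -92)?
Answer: 2648255617/24512109 ≈ 108.04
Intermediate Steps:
B(d, D) = -3 + D + d (B(d, D) = -3 + ((d + D) + (d - d)) = -3 + ((D + d) + 0) = -3 + (D + d) = -3 + D + d)
z = 74484172/24512109 (z = -17671*(-1/8683) - 8499*(-1/8469) = 17671/8683 + 2833/2823 = 74484172/24512109 ≈ 3.0387)
z + B(200, -92) = 74484172/24512109 + (-3 - 92 + 200) = 74484172/24512109 + 105 = 2648255617/24512109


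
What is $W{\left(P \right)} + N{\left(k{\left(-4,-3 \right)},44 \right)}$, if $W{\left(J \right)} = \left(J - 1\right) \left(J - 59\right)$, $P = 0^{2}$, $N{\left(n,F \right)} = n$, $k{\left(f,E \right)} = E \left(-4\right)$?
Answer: $71$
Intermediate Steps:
$k{\left(f,E \right)} = - 4 E$
$P = 0$
$W{\left(J \right)} = \left(-1 + J\right) \left(-59 + J\right)$
$W{\left(P \right)} + N{\left(k{\left(-4,-3 \right)},44 \right)} = \left(59 + 0^{2} - 0\right) - -12 = \left(59 + 0 + 0\right) + 12 = 59 + 12 = 71$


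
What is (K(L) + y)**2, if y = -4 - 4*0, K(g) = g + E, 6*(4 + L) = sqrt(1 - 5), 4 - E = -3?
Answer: (3 - I)**2/9 ≈ 0.88889 - 0.66667*I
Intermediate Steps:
E = 7 (E = 4 - 1*(-3) = 4 + 3 = 7)
L = -4 + I/3 (L = -4 + sqrt(1 - 5)/6 = -4 + sqrt(-4)/6 = -4 + (2*I)/6 = -4 + I/3 ≈ -4.0 + 0.33333*I)
K(g) = 7 + g (K(g) = g + 7 = 7 + g)
y = -4 (y = -4 + 0 = -4)
(K(L) + y)**2 = ((7 + (-4 + I/3)) - 4)**2 = ((3 + I/3) - 4)**2 = (-1 + I/3)**2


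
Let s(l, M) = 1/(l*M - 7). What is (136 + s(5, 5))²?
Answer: 5997601/324 ≈ 18511.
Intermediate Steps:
s(l, M) = 1/(-7 + M*l) (s(l, M) = 1/(M*l - 7) = 1/(-7 + M*l))
(136 + s(5, 5))² = (136 + 1/(-7 + 5*5))² = (136 + 1/(-7 + 25))² = (136 + 1/18)² = (2449/18)² = 5997601/324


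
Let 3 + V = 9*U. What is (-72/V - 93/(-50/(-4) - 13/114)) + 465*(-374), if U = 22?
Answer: -7981091409/45890 ≈ -1.7392e+5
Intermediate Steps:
V = 195 (V = -3 + 9*22 = -3 + 198 = 195)
(-72/V - 93/(-50/(-4) - 13/114)) + 465*(-374) = (-72/195 - 93/(-50/(-4) - 13/114)) + 465*(-374) = (-72*1/195 - 93/(-50*(-¼) - 13*1/114)) - 173910 = (-24/65 - 93/(25/2 - 13/114)) - 173910 = (-24/65 - 93/706/57) - 173910 = (-24/65 - 93*57/706) - 173910 = (-24/65 - 5301/706) - 173910 = -361509/45890 - 173910 = -7981091409/45890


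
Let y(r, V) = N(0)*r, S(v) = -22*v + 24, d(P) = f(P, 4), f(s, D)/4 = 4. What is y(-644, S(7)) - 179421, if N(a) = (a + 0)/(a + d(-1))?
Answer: -179421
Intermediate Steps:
f(s, D) = 16 (f(s, D) = 4*4 = 16)
d(P) = 16
N(a) = a/(16 + a) (N(a) = (a + 0)/(a + 16) = a/(16 + a))
S(v) = 24 - 22*v
y(r, V) = 0 (y(r, V) = (0/(16 + 0))*r = (0/16)*r = (0*(1/16))*r = 0*r = 0)
y(-644, S(7)) - 179421 = 0 - 179421 = -179421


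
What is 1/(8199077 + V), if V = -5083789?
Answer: 1/3115288 ≈ 3.2100e-7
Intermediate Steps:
1/(8199077 + V) = 1/(8199077 - 5083789) = 1/3115288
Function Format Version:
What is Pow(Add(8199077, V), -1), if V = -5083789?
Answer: Rational(1, 3115288) ≈ 3.2100e-7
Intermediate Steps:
Pow(Add(8199077, V), -1) = Pow(Add(8199077, -5083789), -1) = Pow(3115288, -1) = Rational(1, 3115288)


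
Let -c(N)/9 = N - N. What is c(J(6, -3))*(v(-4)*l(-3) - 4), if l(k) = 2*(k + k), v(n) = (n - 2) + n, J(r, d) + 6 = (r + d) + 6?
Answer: 0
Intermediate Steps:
J(r, d) = d + r (J(r, d) = -6 + ((r + d) + 6) = -6 + ((d + r) + 6) = -6 + (6 + d + r) = d + r)
v(n) = -2 + 2*n (v(n) = (-2 + n) + n = -2 + 2*n)
l(k) = 4*k (l(k) = 2*(2*k) = 4*k)
c(N) = 0 (c(N) = -9*(N - N) = -9*0 = 0)
c(J(6, -3))*(v(-4)*l(-3) - 4) = 0*((-2 + 2*(-4))*(4*(-3)) - 4) = 0*((-2 - 8)*(-12) - 4) = 0*(-10*(-12) - 4) = 0*(120 - 4) = 0*116 = 0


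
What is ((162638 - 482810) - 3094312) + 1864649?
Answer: -1549835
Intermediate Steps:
((162638 - 482810) - 3094312) + 1864649 = (-320172 - 3094312) + 1864649 = -3414484 + 1864649 = -1549835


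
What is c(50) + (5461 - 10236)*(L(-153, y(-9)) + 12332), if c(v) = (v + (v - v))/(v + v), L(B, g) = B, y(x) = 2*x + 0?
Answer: -116309449/2 ≈ -5.8155e+7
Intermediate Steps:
y(x) = 2*x
c(v) = 1/2 (c(v) = (v + 0)/((2*v)) = v*(1/(2*v)) = 1/2)
c(50) + (5461 - 10236)*(L(-153, y(-9)) + 12332) = 1/2 + (5461 - 10236)*(-153 + 12332) = 1/2 - 4775*12179 = 1/2 - 58154725 = -116309449/2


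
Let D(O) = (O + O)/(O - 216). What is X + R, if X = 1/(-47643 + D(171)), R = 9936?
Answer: 2367281803/238253 ≈ 9936.0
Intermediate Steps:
D(O) = 2*O/(-216 + O) (D(O) = (2*O)/(-216 + O) = 2*O/(-216 + O))
X = -5/238253 (X = 1/(-47643 + 2*171/(-216 + 171)) = 1/(-47643 + 2*171/(-45)) = 1/(-47643 + 2*171*(-1/45)) = 1/(-47643 - 38/5) = 1/(-238253/5) = -5/238253 ≈ -2.0986e-5)
X + R = -5/238253 + 9936 = 2367281803/238253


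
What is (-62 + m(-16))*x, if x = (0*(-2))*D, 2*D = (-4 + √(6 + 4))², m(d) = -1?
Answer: 0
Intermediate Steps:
D = (-4 + √10)²/2 (D = (-4 + √(6 + 4))²/2 = (-4 + √10)²/2 ≈ 0.35089)
x = 0 (x = (0*(-2))*(13 - 4*√10) = 0*(13 - 4*√10) = 0)
(-62 + m(-16))*x = (-62 - 1)*0 = -63*0 = 0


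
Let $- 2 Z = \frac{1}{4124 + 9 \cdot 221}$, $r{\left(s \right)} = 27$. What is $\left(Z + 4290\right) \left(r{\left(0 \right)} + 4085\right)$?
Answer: $\frac{107836252184}{6113} \approx 1.764 \cdot 10^{7}$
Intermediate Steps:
$Z = - \frac{1}{12226}$ ($Z = - \frac{1}{2 \left(4124 + 9 \cdot 221\right)} = - \frac{1}{2 \left(4124 + 1989\right)} = - \frac{1}{2 \cdot 6113} = \left(- \frac{1}{2}\right) \frac{1}{6113} = - \frac{1}{12226} \approx -8.1793 \cdot 10^{-5}$)
$\left(Z + 4290\right) \left(r{\left(0 \right)} + 4085\right) = \left(- \frac{1}{12226} + 4290\right) \left(27 + 4085\right) = \frac{52449539}{12226} \cdot 4112 = \frac{107836252184}{6113}$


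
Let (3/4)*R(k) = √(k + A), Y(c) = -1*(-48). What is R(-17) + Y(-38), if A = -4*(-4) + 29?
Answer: 48 + 8*√7/3 ≈ 55.055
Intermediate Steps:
A = 45 (A = 16 + 29 = 45)
Y(c) = 48
R(k) = 4*√(45 + k)/3 (R(k) = 4*√(k + 45)/3 = 4*√(45 + k)/3)
R(-17) + Y(-38) = 4*√(45 - 17)/3 + 48 = 4*√28/3 + 48 = 4*(2*√7)/3 + 48 = 8*√7/3 + 48 = 48 + 8*√7/3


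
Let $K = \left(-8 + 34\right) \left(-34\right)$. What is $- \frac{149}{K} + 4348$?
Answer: $\frac{3843781}{884} \approx 4348.2$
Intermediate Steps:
$K = -884$ ($K = 26 \left(-34\right) = -884$)
$- \frac{149}{K} + 4348 = - \frac{149}{-884} + 4348 = \left(-149\right) \left(- \frac{1}{884}\right) + 4348 = \frac{149}{884} + 4348 = \frac{3843781}{884}$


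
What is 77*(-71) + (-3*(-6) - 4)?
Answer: -5453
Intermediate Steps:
77*(-71) + (-3*(-6) - 4) = -5467 + (18 - 4) = -5467 + 14 = -5453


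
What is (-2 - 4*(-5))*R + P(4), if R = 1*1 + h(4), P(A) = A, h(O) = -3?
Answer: -32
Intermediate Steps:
R = -2 (R = 1*1 - 3 = 1 - 3 = -2)
(-2 - 4*(-5))*R + P(4) = (-2 - 4*(-5))*(-2) + 4 = (-2 + 20)*(-2) + 4 = 18*(-2) + 4 = -36 + 4 = -32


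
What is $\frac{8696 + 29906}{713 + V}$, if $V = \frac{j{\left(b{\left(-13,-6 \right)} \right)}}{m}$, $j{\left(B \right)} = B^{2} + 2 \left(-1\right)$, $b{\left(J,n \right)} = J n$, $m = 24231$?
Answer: $\frac{935365062}{17282785} \approx 54.121$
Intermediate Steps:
$j{\left(B \right)} = -2 + B^{2}$ ($j{\left(B \right)} = B^{2} - 2 = -2 + B^{2}$)
$V = \frac{6082}{24231}$ ($V = \frac{-2 + \left(\left(-13\right) \left(-6\right)\right)^{2}}{24231} = \left(-2 + 78^{2}\right) \frac{1}{24231} = \left(-2 + 6084\right) \frac{1}{24231} = 6082 \cdot \frac{1}{24231} = \frac{6082}{24231} \approx 0.251$)
$\frac{8696 + 29906}{713 + V} = \frac{8696 + 29906}{713 + \frac{6082}{24231}} = \frac{38602}{\frac{17282785}{24231}} = 38602 \cdot \frac{24231}{17282785} = \frac{935365062}{17282785}$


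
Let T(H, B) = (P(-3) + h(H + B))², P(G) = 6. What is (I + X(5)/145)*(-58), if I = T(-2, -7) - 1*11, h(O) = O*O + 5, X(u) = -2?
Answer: -2451366/5 ≈ -4.9027e+5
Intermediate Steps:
h(O) = 5 + O² (h(O) = O² + 5 = 5 + O²)
T(H, B) = (11 + (B + H)²)² (T(H, B) = (6 + (5 + (H + B)²))² = (6 + (5 + (B + H)²))² = (11 + (B + H)²)²)
I = 8453 (I = (11 + (-7 - 2)²)² - 1*11 = (11 + (-9)²)² - 11 = (11 + 81)² - 11 = 92² - 11 = 8464 - 11 = 8453)
(I + X(5)/145)*(-58) = (8453 - 2/145)*(-58) = (1225683/145)*(-58) = -2451366/5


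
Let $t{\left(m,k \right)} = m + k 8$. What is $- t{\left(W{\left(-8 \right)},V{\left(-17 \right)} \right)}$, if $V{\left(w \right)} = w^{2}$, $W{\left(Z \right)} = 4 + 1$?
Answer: $-2317$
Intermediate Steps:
$W{\left(Z \right)} = 5$
$t{\left(m,k \right)} = m + 8 k$
$- t{\left(W{\left(-8 \right)},V{\left(-17 \right)} \right)} = - (5 + 8 \left(-17\right)^{2}) = - (5 + 8 \cdot 289) = - (5 + 2312) = \left(-1\right) 2317 = -2317$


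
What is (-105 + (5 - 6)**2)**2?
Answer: 10816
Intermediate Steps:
(-105 + (5 - 6)**2)**2 = (-105 + (-1)**2)**2 = (-105 + 1)**2 = (-104)**2 = 10816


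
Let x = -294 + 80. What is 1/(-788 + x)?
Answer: -1/1002 ≈ -0.00099800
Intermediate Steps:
x = -214
1/(-788 + x) = 1/(-788 - 214) = 1/(-1002) = -1/1002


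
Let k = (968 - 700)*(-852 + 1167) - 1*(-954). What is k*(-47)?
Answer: -4012578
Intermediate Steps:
k = 85374 (k = 268*315 + 954 = 84420 + 954 = 85374)
k*(-47) = 85374*(-47) = -4012578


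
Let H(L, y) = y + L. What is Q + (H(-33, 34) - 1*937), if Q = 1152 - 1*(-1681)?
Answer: 1897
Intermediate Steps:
H(L, y) = L + y
Q = 2833 (Q = 1152 + 1681 = 2833)
Q + (H(-33, 34) - 1*937) = 2833 + ((-33 + 34) - 1*937) = 2833 + (1 - 937) = 2833 - 936 = 1897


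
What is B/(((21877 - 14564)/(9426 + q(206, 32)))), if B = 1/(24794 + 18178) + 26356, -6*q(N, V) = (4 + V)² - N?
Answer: 31409564725189/942762708 ≈ 33317.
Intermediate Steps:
q(N, V) = -(4 + V)²/6 + N/6 (q(N, V) = -((4 + V)² - N)/6 = -(4 + V)²/6 + N/6)
B = 1132570033/42972 (B = 1/42972 + 26356 = 1132570033/42972 ≈ 26356.)
B/(((21877 - 14564)/(9426 + q(206, 32)))) = 1132570033/(42972*(((21877 - 14564)/(9426 + (-(4 + 32)²/6 + (⅙)*206))))) = 1132570033/(42972*((7313/(9426 + (-⅙*36² + 103/3))))) = 1132570033/(42972*((7313/(9426 + (-⅙*1296 + 103/3))))) = 1132570033/(42972*((7313/(9426 + (-216 + 103/3))))) = 1132570033/(42972*((7313/(9426 - 545/3)))) = 1132570033/(42972*((7313/(27733/3)))) = 1132570033/(42972*((7313*(3/27733)))) = 1132570033/(42972*(21939/27733)) = (1132570033/42972)*(27733/21939) = 31409564725189/942762708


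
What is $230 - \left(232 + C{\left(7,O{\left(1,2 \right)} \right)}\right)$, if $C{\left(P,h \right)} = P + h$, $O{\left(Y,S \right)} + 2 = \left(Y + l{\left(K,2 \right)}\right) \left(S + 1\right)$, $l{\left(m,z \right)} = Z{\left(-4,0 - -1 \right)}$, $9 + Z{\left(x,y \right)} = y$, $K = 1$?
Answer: $14$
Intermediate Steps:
$Z{\left(x,y \right)} = -9 + y$
$l{\left(m,z \right)} = -8$ ($l{\left(m,z \right)} = -9 + \left(0 - -1\right) = -9 + \left(0 + 1\right) = -9 + 1 = -8$)
$O{\left(Y,S \right)} = -2 + \left(1 + S\right) \left(-8 + Y\right)$ ($O{\left(Y,S \right)} = -2 + \left(Y - 8\right) \left(S + 1\right) = -2 + \left(-8 + Y\right) \left(1 + S\right) = -2 + \left(1 + S\right) \left(-8 + Y\right)$)
$230 - \left(232 + C{\left(7,O{\left(1,2 \right)} \right)}\right) = 230 - \left(232 + \left(7 + \left(-10 + 1 - 16 + 2 \cdot 1\right)\right)\right) = 230 - \left(232 + \left(7 + \left(-10 + 1 - 16 + 2\right)\right)\right) = 230 - \left(232 + \left(7 - 23\right)\right) = 230 - \left(232 - 16\right) = 230 - 216 = 14$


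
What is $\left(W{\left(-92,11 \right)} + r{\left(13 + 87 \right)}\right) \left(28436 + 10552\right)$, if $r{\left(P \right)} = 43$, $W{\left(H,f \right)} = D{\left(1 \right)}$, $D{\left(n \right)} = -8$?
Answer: $1364580$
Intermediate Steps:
$W{\left(H,f \right)} = -8$
$\left(W{\left(-92,11 \right)} + r{\left(13 + 87 \right)}\right) \left(28436 + 10552\right) = \left(-8 + 43\right) \left(28436 + 10552\right) = 35 \cdot 38988 = 1364580$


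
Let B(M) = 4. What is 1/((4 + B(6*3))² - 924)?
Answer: -1/860 ≈ -0.0011628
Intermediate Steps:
1/((4 + B(6*3))² - 924) = 1/((4 + 4)² - 924) = 1/(8² - 924) = 1/(64 - 924) = 1/(-860) = -1/860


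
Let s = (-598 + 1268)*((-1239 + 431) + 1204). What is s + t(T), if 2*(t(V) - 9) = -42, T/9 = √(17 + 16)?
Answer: 265308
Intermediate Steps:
T = 9*√33 (T = 9*√(17 + 16) = 9*√33 ≈ 51.701)
t(V) = -12 (t(V) = 9 + (½)*(-42) = 9 - 21 = -12)
s = 265320 (s = 670*(-808 + 1204) = 670*396 = 265320)
s + t(T) = 265320 - 12 = 265308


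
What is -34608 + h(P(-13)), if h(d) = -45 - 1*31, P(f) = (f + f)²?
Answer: -34684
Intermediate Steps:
P(f) = 4*f² (P(f) = (2*f)² = 4*f²)
h(d) = -76 (h(d) = -45 - 31 = -76)
-34608 + h(P(-13)) = -34608 - 76 = -34684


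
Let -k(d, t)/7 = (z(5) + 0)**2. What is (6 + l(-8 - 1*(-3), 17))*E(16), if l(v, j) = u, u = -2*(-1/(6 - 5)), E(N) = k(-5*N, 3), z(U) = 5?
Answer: -1400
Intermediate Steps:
k(d, t) = -175 (k(d, t) = -7*(5 + 0)**2 = -7*5**2 = -7*25 = -175)
E(N) = -175
u = 2 (u = -2/(1*(-1)) = -2/(-1) = -2*(-1) = 2)
l(v, j) = 2
(6 + l(-8 - 1*(-3), 17))*E(16) = (6 + 2)*(-175) = 8*(-175) = -1400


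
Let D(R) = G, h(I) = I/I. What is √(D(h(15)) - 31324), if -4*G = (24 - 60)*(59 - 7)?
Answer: 2*I*√7714 ≈ 175.66*I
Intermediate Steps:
h(I) = 1
G = 468 (G = -(24 - 60)*(59 - 7)/4 = -(-9)*52 = -¼*(-1872) = 468)
D(R) = 468
√(D(h(15)) - 31324) = √(468 - 31324) = √(-30856) = 2*I*√7714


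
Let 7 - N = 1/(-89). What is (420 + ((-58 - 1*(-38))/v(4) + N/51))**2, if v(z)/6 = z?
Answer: 14489008312249/82410084 ≈ 1.7582e+5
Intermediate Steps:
v(z) = 6*z
N = 624/89 (N = 7 - 1/(-89) = 7 - 1*(-1/89) = 7 + 1/89 = 624/89 ≈ 7.0112)
(420 + ((-58 - 1*(-38))/v(4) + N/51))**2 = (420 + ((-58 - 1*(-38))/((6*4)) + (624/89)/51))**2 = (420 + ((-58 + 38)/24 + (624/89)*(1/51)))**2 = (420 + (-20*1/24 + 208/1513))**2 = (420 + (-5/6 + 208/1513))**2 = (420 - 6317/9078)**2 = (3806443/9078)**2 = 14489008312249/82410084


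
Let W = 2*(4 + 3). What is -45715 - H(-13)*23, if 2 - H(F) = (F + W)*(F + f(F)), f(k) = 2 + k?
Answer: -46313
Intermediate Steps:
W = 14 (W = 2*7 = 14)
H(F) = 2 - (2 + 2*F)*(14 + F) (H(F) = 2 - (F + 14)*(F + (2 + F)) = 2 - (14 + F)*(2 + 2*F) = 2 - (2 + 2*F)*(14 + F))
-45715 - H(-13)*23 = -45715 - (-26 - 30*(-13) - 2*(-13)²)*23 = -45715 - (-26 + 390 - 2*169)*23 = -45715 - (-26 + 390 - 338)*23 = -45715 - 26*23 = -45715 - 1*598 = -45715 - 598 = -46313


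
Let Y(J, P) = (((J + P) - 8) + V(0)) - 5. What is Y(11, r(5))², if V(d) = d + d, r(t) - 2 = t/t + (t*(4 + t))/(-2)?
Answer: 1849/4 ≈ 462.25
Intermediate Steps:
r(t) = 3 - t*(4 + t)/2 (r(t) = 2 + (t/t + (t*(4 + t))/(-2)) = 2 + (1 + (t*(4 + t))*(-½)) = 2 + (1 - t*(4 + t)/2) = 3 - t*(4 + t)/2)
V(d) = 2*d
Y(J, P) = -13 + J + P (Y(J, P) = (((J + P) - 8) + 2*0) - 5 = ((-8 + J + P) + 0) - 5 = (-8 + J + P) - 5 = -13 + J + P)
Y(11, r(5))² = (-13 + 11 + (3 - 2*5 - ½*5²))² = (-13 + 11 + (3 - 10 - ½*25))² = (-13 + 11 + (3 - 10 - 25/2))² = (-13 + 11 - 39/2)² = (-43/2)² = 1849/4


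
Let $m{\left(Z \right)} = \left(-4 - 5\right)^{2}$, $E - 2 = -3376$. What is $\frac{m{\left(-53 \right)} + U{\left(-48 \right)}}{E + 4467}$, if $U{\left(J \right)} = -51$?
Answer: $\frac{30}{1093} \approx 0.027447$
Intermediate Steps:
$E = -3374$ ($E = 2 - 3376 = -3374$)
$m{\left(Z \right)} = 81$ ($m{\left(Z \right)} = \left(-9\right)^{2} = 81$)
$\frac{m{\left(-53 \right)} + U{\left(-48 \right)}}{E + 4467} = \frac{81 - 51}{-3374 + 4467} = \frac{30}{1093}$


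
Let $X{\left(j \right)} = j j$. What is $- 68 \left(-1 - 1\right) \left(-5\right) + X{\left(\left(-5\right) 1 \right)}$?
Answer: $-655$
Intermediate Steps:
$X{\left(j \right)} = j^{2}$
$- 68 \left(-1 - 1\right) \left(-5\right) + X{\left(\left(-5\right) 1 \right)} = - 68 \left(-1 - 1\right) \left(-5\right) + \left(\left(-5\right) 1\right)^{2} = - 68 \left(\left(-2\right) \left(-5\right)\right) + \left(-5\right)^{2} = \left(-68\right) 10 + 25 = -680 + 25 = -655$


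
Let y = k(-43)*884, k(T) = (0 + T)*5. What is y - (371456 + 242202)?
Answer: -803718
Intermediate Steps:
k(T) = 5*T (k(T) = T*5 = 5*T)
y = -190060 (y = (5*(-43))*884 = -215*884 = -190060)
y - (371456 + 242202) = -190060 - (371456 + 242202) = -190060 - 1*613658 = -190060 - 613658 = -803718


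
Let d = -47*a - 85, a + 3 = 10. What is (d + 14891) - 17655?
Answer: -3178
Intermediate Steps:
a = 7 (a = -3 + 10 = 7)
d = -414 (d = -47*7 - 85 = -329 - 85 = -414)
(d + 14891) - 17655 = (-414 + 14891) - 17655 = 14477 - 17655 = -3178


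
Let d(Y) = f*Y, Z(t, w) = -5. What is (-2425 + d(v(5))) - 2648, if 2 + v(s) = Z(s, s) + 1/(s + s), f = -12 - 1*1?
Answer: -49833/10 ≈ -4983.3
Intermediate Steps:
f = -13 (f = -12 - 1 = -13)
v(s) = -7 + 1/(2*s) (v(s) = -2 + (-5 + 1/(s + s)) = -2 + (-5 + 1/(2*s)) = -7 + 1/(2*s))
d(Y) = -13*Y
(-2425 + d(v(5))) - 2648 = (-2425 - 13*(-7 + (½)/5)) - 2648 = (-2425 - 13*(-7 + (½)*(⅕))) - 2648 = (-2425 - 13*(-7 + ⅒)) - 2648 = (-2425 - 13*(-69/10)) - 2648 = (-2425 + 897/10) - 2648 = -23353/10 - 2648 = -49833/10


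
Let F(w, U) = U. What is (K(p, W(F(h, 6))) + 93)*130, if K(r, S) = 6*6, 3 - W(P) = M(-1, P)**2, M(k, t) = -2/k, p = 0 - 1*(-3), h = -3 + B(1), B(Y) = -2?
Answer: 16770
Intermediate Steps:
h = -5 (h = -3 - 2 = -5)
p = 3 (p = 0 + 3 = 3)
W(P) = -1 (W(P) = 3 - (-2/(-1))**2 = 3 - (-2*(-1))**2 = 3 - 1*2**2 = 3 - 1*4 = 3 - 4 = -1)
K(r, S) = 36
(K(p, W(F(h, 6))) + 93)*130 = (36 + 93)*130 = 129*130 = 16770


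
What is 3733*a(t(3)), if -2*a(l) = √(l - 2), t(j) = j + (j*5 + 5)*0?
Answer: -3733/2 ≈ -1866.5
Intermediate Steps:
t(j) = j (t(j) = j + (5*j + 5)*0 = j + (5 + 5*j)*0 = j + 0 = j)
a(l) = -√(-2 + l)/2 (a(l) = -√(l - 2)/2 = -√(-2 + l)/2)
3733*a(t(3)) = 3733*(-√(-2 + 3)/2) = 3733*(-√1/2) = 3733*(-½*1) = 3733*(-½) = -3733/2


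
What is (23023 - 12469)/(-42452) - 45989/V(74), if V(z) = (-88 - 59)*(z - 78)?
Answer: -489632695/6240444 ≈ -78.461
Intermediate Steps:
V(z) = 11466 - 147*z (V(z) = -147*(-78 + z) = 11466 - 147*z)
(23023 - 12469)/(-42452) - 45989/V(74) = (23023 - 12469)/(-42452) - 45989/(11466 - 147*74) = 10554*(-1/42452) - 45989/(11466 - 10878) = -5277/21226 - 45989/588 = -489632695/6240444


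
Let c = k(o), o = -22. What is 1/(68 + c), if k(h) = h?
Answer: 1/46 ≈ 0.021739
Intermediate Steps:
c = -22
1/(68 + c) = 1/(68 - 22) = 1/46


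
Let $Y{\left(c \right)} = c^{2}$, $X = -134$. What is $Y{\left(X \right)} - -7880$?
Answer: $25836$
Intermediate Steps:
$Y{\left(X \right)} - -7880 = \left(-134\right)^{2} - -7880 = 17956 + 7880 = 25836$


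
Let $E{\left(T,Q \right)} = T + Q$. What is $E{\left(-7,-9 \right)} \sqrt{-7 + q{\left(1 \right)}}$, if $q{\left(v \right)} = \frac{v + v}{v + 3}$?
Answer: $- 8 i \sqrt{26} \approx - 40.792 i$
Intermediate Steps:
$q{\left(v \right)} = \frac{2 v}{3 + v}$
$E{\left(T,Q \right)} = Q + T$
$E{\left(-7,-9 \right)} \sqrt{-7 + q{\left(1 \right)}} = \left(-9 - 7\right) \sqrt{-7 + 2 \cdot 1 \frac{1}{3 + 1}} = - 16 \sqrt{-7 + 2 \cdot 1 \cdot \frac{1}{4}} = - 16 \sqrt{-7 + \frac{1}{2}} = - 16 \sqrt{- \frac{13}{2}} = - 16 \frac{i \sqrt{26}}{2} = - 8 i \sqrt{26}$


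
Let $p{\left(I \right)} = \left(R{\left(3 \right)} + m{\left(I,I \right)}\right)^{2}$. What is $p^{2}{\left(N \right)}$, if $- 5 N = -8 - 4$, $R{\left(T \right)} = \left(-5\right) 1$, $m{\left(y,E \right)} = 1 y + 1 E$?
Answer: $\frac{1}{625} \approx 0.0016$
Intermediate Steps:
$m{\left(y,E \right)} = E + y$ ($m{\left(y,E \right)} = y + E = E + y$)
$R{\left(T \right)} = -5$
$N = \frac{12}{5}$ ($N = - \frac{-8 - 4}{5} = \left(- \frac{1}{5}\right) \left(-12\right) = \frac{12}{5} \approx 2.4$)
$p{\left(I \right)} = \left(-5 + 2 I\right)^{2}$ ($p{\left(I \right)} = \left(-5 + \left(I + I\right)\right)^{2} = \left(-5 + 2 I\right)^{2}$)
$p^{2}{\left(N \right)} = \left(\left(-5 + 2 \cdot \frac{12}{5}\right)^{2}\right)^{2} = \left(\left(-5 + \frac{24}{5}\right)^{2}\right)^{2} = \left(\left(- \frac{1}{5}\right)^{2}\right)^{2} = \left(\frac{1}{25}\right)^{2} = \frac{1}{625}$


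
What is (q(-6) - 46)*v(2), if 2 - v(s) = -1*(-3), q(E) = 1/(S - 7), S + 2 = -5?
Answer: 645/14 ≈ 46.071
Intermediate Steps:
S = -7 (S = -2 - 5 = -7)
q(E) = -1/14 (q(E) = 1/(-7 - 7) = 1/(-14) = -1/14)
v(s) = -1 (v(s) = 2 - (-1)*(-3) = 2 - 1*3 = 2 - 3 = -1)
(q(-6) - 46)*v(2) = (-1/14 - 46)*(-1) = -645/14*(-1) = 645/14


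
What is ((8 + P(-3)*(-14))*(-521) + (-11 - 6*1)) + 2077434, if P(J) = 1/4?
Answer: 4150145/2 ≈ 2.0751e+6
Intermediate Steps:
P(J) = ¼ (P(J) = 1*(¼) = ¼)
((8 + P(-3)*(-14))*(-521) + (-11 - 6*1)) + 2077434 = ((8 + (¼)*(-14))*(-521) + (-11 - 6*1)) + 2077434 = ((8 - 7/2)*(-521) + (-11 - 6)) + 2077434 = ((9/2)*(-521) - 17) + 2077434 = (-4689/2 - 17) + 2077434 = -4723/2 + 2077434 = 4150145/2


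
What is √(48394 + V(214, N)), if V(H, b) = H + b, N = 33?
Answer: √48641 ≈ 220.55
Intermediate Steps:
√(48394 + V(214, N)) = √(48394 + (214 + 33)) = √(48394 + 247) = √48641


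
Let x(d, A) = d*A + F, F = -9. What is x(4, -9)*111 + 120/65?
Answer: -64911/13 ≈ -4993.2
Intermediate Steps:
x(d, A) = -9 + A*d (x(d, A) = d*A - 9 = A*d - 9 = -9 + A*d)
x(4, -9)*111 + 120/65 = (-9 - 9*4)*111 + 120/65 = (-9 - 36)*111 + 120*(1/65) = -45*111 + 24/13 = -4995 + 24/13 = -64911/13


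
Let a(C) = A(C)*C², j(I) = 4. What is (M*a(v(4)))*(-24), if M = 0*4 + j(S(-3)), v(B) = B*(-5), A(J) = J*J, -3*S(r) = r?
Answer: -15360000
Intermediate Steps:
S(r) = -r/3
A(J) = J²
v(B) = -5*B
M = 4 (M = 0*4 + 4 = 0 + 4 = 4)
a(C) = C⁴ (a(C) = C²*C² = C⁴)
(M*a(v(4)))*(-24) = (4*(-5*4)⁴)*(-24) = (4*(-20)⁴)*(-24) = (4*160000)*(-24) = 640000*(-24) = -15360000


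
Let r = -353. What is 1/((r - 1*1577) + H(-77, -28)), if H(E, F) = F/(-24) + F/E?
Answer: -66/127279 ≈ -0.00051855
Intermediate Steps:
H(E, F) = -F/24 + F/E (H(E, F) = F*(-1/24) + F/E = -F/24 + F/E)
1/((r - 1*1577) + H(-77, -28)) = 1/((-353 - 1*1577) + (-1/24*(-28) - 28/(-77))) = 1/((-353 - 1577) + (7/6 - 28*(-1/77))) = 1/(-1930 + (7/6 + 4/11)) = 1/(-1930 + 101/66) = 1/(-127279/66) = -66/127279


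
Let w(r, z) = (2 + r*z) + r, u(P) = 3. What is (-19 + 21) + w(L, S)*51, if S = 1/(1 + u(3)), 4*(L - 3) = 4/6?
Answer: 2447/8 ≈ 305.88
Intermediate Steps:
L = 19/6 (L = 3 + (4/6)/4 = 3 + (4*(1/6))/4 = 3 + (1/4)*(2/3) = 3 + 1/6 = 19/6 ≈ 3.1667)
S = 1/4 (S = 1/(1 + 3) = 1/4 ≈ 0.25000)
w(r, z) = 2 + r + r*z
(-19 + 21) + w(L, S)*51 = (-19 + 21) + (2 + 19/6 + (19/6)*(1/4))*51 = 2 + (2 + 19/6 + 19/24)*51 = 2 + (143/24)*51 = 2 + 2431/8 = 2447/8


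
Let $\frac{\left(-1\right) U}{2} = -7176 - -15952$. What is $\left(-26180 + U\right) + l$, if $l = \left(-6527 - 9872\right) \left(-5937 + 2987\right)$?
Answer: $48333318$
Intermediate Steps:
$l = 48377050$ ($l = \left(-16399\right) \left(-2950\right) = 48377050$)
$U = -17552$ ($U = - 2 \left(-7176 - -15952\right) = - 2 \left(-7176 + 15952\right) = \left(-2\right) 8776 = -17552$)
$\left(-26180 + U\right) + l = \left(-26180 - 17552\right) + 48377050 = -43732 + 48377050 = 48333318$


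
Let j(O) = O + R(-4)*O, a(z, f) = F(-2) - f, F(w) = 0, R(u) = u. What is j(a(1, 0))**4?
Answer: 0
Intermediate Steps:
a(z, f) = -f (a(z, f) = 0 - f = -f)
j(O) = -3*O (j(O) = O - 4*O = -3*O)
j(a(1, 0))**4 = (-(-3)*0)**4 = (-3*0)**4 = 0**4 = 0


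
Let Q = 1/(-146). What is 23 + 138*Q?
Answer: 1610/73 ≈ 22.055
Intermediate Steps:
Q = -1/146 ≈ -0.0068493
23 + 138*Q = 23 + 138*(-1/146) = 23 - 69/73 = 1610/73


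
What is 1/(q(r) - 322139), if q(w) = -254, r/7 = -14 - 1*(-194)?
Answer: -1/322393 ≈ -3.1018e-6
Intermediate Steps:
r = 1260 (r = 7*(-14 - 1*(-194)) = 7*(-14 + 194) = 7*180 = 1260)
1/(q(r) - 322139) = 1/(-254 - 322139) = 1/(-322393) = -1/322393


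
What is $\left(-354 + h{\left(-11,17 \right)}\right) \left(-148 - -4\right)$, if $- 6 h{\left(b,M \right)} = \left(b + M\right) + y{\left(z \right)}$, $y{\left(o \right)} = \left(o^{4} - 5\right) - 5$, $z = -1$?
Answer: $50904$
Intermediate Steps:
$y{\left(o \right)} = -10 + o^{4}$ ($y{\left(o \right)} = \left(-5 + o^{4}\right) - 5 = -10 + o^{4}$)
$h{\left(b,M \right)} = \frac{3}{2} - \frac{M}{6} - \frac{b}{6}$ ($h{\left(b,M \right)} = - \frac{\left(b + M\right) - \left(10 - \left(-1\right)^{4}\right)}{6} = - \frac{\left(M + b\right) + \left(-10 + 1\right)}{6} = - \frac{\left(M + b\right) - 9}{6} = - \frac{-9 + M + b}{6} = \frac{3}{2} - \frac{M}{6} - \frac{b}{6}$)
$\left(-354 + h{\left(-11,17 \right)}\right) \left(-148 - -4\right) = \left(-354 - - \frac{1}{2}\right) \left(-148 - -4\right) = \left(-354 + \left(\frac{3}{2} - \frac{17}{6} + \frac{11}{6}\right)\right) \left(-148 + 4\right) = \left(-354 + \frac{1}{2}\right) \left(-144\right) = \left(- \frac{707}{2}\right) \left(-144\right) = 50904$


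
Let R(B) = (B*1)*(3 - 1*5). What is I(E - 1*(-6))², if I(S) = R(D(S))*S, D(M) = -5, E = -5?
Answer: 100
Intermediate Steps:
R(B) = -2*B (R(B) = B*(3 - 5) = B*(-2) = -2*B)
I(S) = 10*S (I(S) = (-2*(-5))*S = 10*S)
I(E - 1*(-6))² = (10*(-5 - 1*(-6)))² = (10*(-5 + 6))² = (10*1)² = 10² = 100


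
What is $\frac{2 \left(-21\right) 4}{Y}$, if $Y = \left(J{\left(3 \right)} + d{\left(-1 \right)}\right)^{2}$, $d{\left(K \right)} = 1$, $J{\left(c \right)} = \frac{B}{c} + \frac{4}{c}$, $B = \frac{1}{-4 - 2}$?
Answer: $- \frac{54432}{1681} \approx -32.381$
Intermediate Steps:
$B = - \frac{1}{6}$ ($B = \frac{1}{-6} = - \frac{1}{6} \approx -0.16667$)
$J{\left(c \right)} = \frac{23}{6 c}$ ($J{\left(c \right)} = - \frac{1}{6 c} + \frac{4}{c} = \frac{23}{6 c}$)
$Y = \frac{1681}{324}$ ($Y = \left(\frac{23}{6 \cdot 3} + 1\right)^{2} = \left(\frac{23}{6} \cdot \frac{1}{3} + 1\right)^{2} = \left(\frac{23}{18} + 1\right)^{2} = \left(\frac{41}{18}\right)^{2} = \frac{1681}{324} \approx 5.1883$)
$\frac{2 \left(-21\right) 4}{Y} = \frac{2 \left(-21\right) 4}{\frac{1681}{324}} = \left(-42\right) 4 \cdot \frac{324}{1681} = \left(-168\right) \frac{324}{1681} = - \frac{54432}{1681}$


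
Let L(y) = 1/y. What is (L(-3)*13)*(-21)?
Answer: 91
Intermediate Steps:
(L(-3)*13)*(-21) = (13/(-3))*(-21) = -⅓*13*(-21) = -13/3*(-21) = 91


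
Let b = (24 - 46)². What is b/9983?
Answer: 484/9983 ≈ 0.048482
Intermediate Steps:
b = 484 (b = (-22)² = 484)
b/9983 = 484/9983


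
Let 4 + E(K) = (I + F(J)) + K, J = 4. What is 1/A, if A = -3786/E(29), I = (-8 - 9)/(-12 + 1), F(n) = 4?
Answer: -56/6941 ≈ -0.0080680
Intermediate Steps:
I = 17/11 (I = -17/(-11) = -17*(-1/11) = 17/11 ≈ 1.5455)
E(K) = 17/11 + K (E(K) = -4 + ((17/11 + 4) + K) = -4 + (61/11 + K) = 17/11 + K)
A = -6941/56 (A = -3786/(17/11 + 29) = -3786/336/11 = -3786*11/336 = -6941/56 ≈ -123.95)
1/A = 1/(-6941/56) = -56/6941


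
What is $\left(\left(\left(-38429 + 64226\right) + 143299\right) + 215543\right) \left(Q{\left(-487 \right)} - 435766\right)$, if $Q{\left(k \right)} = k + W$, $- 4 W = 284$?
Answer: $-167827227036$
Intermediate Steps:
$W = -71$ ($W = \left(- \frac{1}{4}\right) 284 = -71$)
$Q{\left(k \right)} = -71 + k$ ($Q{\left(k \right)} = k - 71 = -71 + k$)
$\left(\left(\left(-38429 + 64226\right) + 143299\right) + 215543\right) \left(Q{\left(-487 \right)} - 435766\right) = \left(\left(\left(-38429 + 64226\right) + 143299\right) + 215543\right) \left(\left(-71 - 487\right) - 435766\right) = \left(\left(25797 + 143299\right) + 215543\right) \left(-558 - 435766\right) = \left(169096 + 215543\right) \left(-436324\right) = 384639 \left(-436324\right) = -167827227036$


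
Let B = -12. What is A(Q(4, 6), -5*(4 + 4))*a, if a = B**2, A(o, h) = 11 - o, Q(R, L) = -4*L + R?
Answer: 4464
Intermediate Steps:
Q(R, L) = R - 4*L
a = 144 (a = (-12)**2 = 144)
A(Q(4, 6), -5*(4 + 4))*a = (11 - (4 - 4*6))*144 = (11 - (4 - 24))*144 = (11 - 1*(-20))*144 = (11 + 20)*144 = 31*144 = 4464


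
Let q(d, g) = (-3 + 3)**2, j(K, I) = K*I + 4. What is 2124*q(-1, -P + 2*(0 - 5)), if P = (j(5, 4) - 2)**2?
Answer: 0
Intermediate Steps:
j(K, I) = 4 + I*K (j(K, I) = I*K + 4 = 4 + I*K)
P = 484 (P = ((4 + 4*5) - 2)**2 = ((4 + 20) - 2)**2 = (24 - 2)**2 = 22**2 = 484)
q(d, g) = 0 (q(d, g) = 0**2 = 0)
2124*q(-1, -P + 2*(0 - 5)) = 2124*0 = 0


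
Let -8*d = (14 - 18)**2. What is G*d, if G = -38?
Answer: 76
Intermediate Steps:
d = -2 (d = -(14 - 18)**2/8 = -1/8*(-4)**2 = -1/8*16 = -2)
G*d = -38*(-2) = 76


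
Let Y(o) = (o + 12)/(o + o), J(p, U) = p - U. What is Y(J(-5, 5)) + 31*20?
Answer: 6199/10 ≈ 619.90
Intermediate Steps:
Y(o) = (12 + o)/(2*o) (Y(o) = (12 + o)/((2*o)) = (12 + o)*(1/(2*o)) = (12 + o)/(2*o))
Y(J(-5, 5)) + 31*20 = (12 + (-5 - 1*5))/(2*(-5 - 1*5)) + 31*20 = (12 + (-5 - 5))/(2*(-5 - 5)) + 620 = (½)*(12 - 10)/(-10) + 620 = (½)*(-⅒)*2 + 620 = -⅒ + 620 = 6199/10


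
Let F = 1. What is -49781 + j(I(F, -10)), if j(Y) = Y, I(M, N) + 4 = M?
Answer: -49784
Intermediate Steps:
I(M, N) = -4 + M
-49781 + j(I(F, -10)) = -49781 + (-4 + 1) = -49781 - 3 = -49784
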